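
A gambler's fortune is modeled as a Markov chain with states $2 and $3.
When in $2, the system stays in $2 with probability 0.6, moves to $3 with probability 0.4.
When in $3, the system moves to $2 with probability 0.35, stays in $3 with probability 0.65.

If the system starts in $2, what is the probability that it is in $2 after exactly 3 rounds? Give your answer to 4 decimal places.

Propagate the distribution vector 3 rounds from $2.
After 0 rounds: (1.0000, 0.0000)
After 1 round: (0.6000, 0.4000)
After 2 rounds: (0.5000, 0.5000)
After 3 rounds: (0.4750, 0.5250)
P(in $2 after 3 rounds) = 0.4750

0.4750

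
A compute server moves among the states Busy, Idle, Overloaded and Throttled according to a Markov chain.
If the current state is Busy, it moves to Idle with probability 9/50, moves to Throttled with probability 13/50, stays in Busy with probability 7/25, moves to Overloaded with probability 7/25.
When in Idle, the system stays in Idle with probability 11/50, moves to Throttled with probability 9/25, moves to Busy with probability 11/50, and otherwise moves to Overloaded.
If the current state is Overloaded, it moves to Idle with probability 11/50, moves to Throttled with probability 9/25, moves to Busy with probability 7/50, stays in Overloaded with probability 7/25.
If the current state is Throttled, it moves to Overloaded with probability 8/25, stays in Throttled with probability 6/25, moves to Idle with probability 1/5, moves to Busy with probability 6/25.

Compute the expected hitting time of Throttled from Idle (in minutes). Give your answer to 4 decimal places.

2.9533

Let t(s) be the expected number of minutes to first reach Throttled from state s, with t(Throttled) = 0. Conditioning on the first minute:
t(Busy) = 1 + 0.28·t(Busy) + 0.18·t(Idle) + 0.28·t(Overloaded)
t(Idle) = 1 + 0.22·t(Busy) + 0.22·t(Idle) + 0.2·t(Overloaded)
t(Overloaded) = 1 + 0.14·t(Busy) + 0.22·t(Idle) + 0.28·t(Overloaded)
Solving: t(Busy) = 3.2652, t(Idle) = 2.9533, t(Overloaded) = 2.9262.
Expected minutes from Idle to Throttled: 2.9533.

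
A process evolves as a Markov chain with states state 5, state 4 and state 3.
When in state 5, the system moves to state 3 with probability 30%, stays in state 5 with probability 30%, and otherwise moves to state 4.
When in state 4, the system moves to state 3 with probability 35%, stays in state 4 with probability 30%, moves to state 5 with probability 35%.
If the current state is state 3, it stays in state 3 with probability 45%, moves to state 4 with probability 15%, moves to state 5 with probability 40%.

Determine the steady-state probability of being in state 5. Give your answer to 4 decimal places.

0.3509

Let the stationary distribution be π with π = πP and π_1 + π_2 + π_3 = 1.
π_1 = 0.3·π_1 + 0.35·π_2 + 0.4·π_3
π_2 = 0.4·π_1 + 0.3·π_2 + 0.15·π_3
Solving with the normalization constraint gives π = (0.3509, 0.2797, 0.3694).
So the stationary probability of state 5 is 0.3509.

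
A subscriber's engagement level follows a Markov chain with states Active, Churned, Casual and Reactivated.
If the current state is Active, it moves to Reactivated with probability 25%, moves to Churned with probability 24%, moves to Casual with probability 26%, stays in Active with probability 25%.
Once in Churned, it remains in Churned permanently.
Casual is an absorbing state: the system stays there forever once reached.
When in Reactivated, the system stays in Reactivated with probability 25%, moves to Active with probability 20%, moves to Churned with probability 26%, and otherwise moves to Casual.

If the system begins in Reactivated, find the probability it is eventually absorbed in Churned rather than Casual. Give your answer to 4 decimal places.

Let h(s) be the probability of absorption at Churned starting from transient state s. Then h(Churned) = 1 and h(Casual) = 0. By first-step analysis:
h(Active) = 0.25·h(Active) + 0.24·1 + 0.26·0 + 0.25·h(Reactivated)
h(Reactivated) = 0.2·h(Active) + 0.26·1 + 0.29·0 + 0.25·h(Reactivated)
Solving: h(Active) = 0.4780, h(Reactivated) = 0.4741.
Starting from Reactivated, the probability is 0.4741.

0.4741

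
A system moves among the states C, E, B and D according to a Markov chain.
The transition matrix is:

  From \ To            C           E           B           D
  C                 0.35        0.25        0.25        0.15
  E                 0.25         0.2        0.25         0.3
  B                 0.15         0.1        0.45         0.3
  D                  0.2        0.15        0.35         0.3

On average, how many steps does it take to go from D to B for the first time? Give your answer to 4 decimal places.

3.2572

Let t(s) be the expected number of steps to first reach B from state s, with t(B) = 0. Conditioning on the first step:
t(C) = 1 + 0.35·t(C) + 0.25·t(E) + 0.15·t(D)
t(E) = 1 + 0.25·t(C) + 0.2·t(E) + 0.3·t(D)
t(D) = 1 + 0.2·t(C) + 0.15·t(E) + 0.3·t(D)
Solving: t(C) = 3.6834, t(E) = 3.6225, t(D) = 3.2572.
Expected steps from D to B: 3.2572.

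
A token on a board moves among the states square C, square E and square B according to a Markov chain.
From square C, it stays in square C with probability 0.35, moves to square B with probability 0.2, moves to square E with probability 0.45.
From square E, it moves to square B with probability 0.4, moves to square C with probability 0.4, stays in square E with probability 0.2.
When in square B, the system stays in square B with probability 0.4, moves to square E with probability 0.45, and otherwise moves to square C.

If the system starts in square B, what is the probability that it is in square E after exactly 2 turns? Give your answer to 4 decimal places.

0.3375

Sum over the intermediate state after 1 turn:
P = P(square B→square C)·P(square C→square E) + P(square B→square E)·P(square E→square E) + P(square B→square B)·P(square B→square E)
  = 0.15×0.45 + 0.45×0.2 + 0.4×0.45
  = 0.0675 + 0.0900 + 0.1800 = 0.3375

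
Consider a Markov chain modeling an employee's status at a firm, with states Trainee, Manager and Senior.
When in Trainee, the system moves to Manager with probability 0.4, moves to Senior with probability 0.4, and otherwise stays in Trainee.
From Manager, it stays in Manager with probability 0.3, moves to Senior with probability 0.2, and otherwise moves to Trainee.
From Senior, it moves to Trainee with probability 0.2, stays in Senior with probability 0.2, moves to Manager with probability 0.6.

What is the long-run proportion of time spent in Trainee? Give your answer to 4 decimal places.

Let the stationary distribution be π with π = πP and π_1 + π_2 + π_3 = 1.
π_1 = 0.2·π_1 + 0.5·π_2 + 0.2·π_3
π_2 = 0.4·π_1 + 0.3·π_2 + 0.6·π_3
Solving with the normalization constraint gives π = (0.3235, 0.4118, 0.2647).
So the stationary probability of Trainee is 0.3235.

0.3235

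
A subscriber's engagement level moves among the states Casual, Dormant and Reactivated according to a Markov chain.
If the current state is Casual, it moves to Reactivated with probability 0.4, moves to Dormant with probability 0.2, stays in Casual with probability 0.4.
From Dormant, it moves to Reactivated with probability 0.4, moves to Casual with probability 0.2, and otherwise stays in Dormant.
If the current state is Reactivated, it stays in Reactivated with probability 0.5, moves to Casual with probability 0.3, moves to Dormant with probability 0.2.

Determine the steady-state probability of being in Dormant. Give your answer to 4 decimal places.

0.2500

Let the stationary distribution be π with π = πP and π_1 + π_2 + π_3 = 1.
π_1 = 0.4·π_1 + 0.2·π_2 + 0.3·π_3
π_2 = 0.2·π_1 + 0.4·π_2 + 0.2·π_3
Solving with the normalization constraint gives π = (0.3056, 0.2500, 0.4444).
So the stationary probability of Dormant is 0.2500.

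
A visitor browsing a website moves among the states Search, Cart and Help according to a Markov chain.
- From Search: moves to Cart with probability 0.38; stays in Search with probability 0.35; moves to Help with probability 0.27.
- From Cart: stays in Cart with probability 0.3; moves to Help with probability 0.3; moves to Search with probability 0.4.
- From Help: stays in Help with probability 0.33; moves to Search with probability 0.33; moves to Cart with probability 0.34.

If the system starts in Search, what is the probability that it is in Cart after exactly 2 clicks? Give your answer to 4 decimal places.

0.3388

Sum over the intermediate state after 1 click:
P = P(Search→Search)·P(Search→Cart) + P(Search→Cart)·P(Cart→Cart) + P(Search→Help)·P(Help→Cart)
  = 0.35×0.38 + 0.38×0.3 + 0.27×0.34
  = 0.1330 + 0.1140 + 0.0918 = 0.3388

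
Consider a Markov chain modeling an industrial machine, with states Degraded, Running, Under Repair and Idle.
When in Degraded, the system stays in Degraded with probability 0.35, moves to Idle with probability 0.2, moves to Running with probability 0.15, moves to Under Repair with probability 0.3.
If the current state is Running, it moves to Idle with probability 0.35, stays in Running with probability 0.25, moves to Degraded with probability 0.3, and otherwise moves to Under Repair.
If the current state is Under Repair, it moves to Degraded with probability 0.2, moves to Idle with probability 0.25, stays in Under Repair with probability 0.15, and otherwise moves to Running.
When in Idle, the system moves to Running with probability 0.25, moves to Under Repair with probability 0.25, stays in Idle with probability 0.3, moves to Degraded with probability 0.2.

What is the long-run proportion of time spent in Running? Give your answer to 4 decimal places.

0.2542

Let the stationary distribution be π with π = πP and π_1 + π_2 + π_3 + π_4 = 1.
π_1 = 0.35·π_1 + 0.3·π_2 + 0.2·π_3 + 0.2·π_4
π_2 = 0.15·π_1 + 0.25·π_2 + 0.4·π_3 + 0.25·π_4
π_3 = 0.3·π_1 + 0.1·π_2 + 0.15·π_3 + 0.25·π_4
Solving with the normalization constraint gives π = (0.2652, 0.2542, 0.2047, 0.2760).
So the stationary probability of Running is 0.2542.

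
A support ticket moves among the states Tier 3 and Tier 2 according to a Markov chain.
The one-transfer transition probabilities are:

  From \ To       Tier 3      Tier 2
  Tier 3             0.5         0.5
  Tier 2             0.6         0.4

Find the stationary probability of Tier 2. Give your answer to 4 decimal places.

0.4545

Let the stationary distribution be π with π = πP and π_1 + π_2 = 1.
π_1 = 0.5·π_1 + 0.6·π_2
Solving with the normalization constraint gives π = (0.5455, 0.4545).
So the stationary probability of Tier 2 is 0.4545.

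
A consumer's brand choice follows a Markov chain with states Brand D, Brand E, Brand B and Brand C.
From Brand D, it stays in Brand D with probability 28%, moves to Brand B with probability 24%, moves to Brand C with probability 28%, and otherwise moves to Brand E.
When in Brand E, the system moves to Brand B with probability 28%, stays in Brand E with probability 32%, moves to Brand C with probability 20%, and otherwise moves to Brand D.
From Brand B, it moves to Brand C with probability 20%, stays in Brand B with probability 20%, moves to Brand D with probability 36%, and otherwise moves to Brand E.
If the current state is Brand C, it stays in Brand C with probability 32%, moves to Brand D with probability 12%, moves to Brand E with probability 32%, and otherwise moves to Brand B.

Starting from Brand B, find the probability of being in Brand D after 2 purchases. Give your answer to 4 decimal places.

0.2448

Propagate the distribution vector 2 purchases from Brand B.
After 0 purchases: (0.0000, 0.0000, 1.0000, 0.0000)
After 1 purchase: (0.3600, 0.2400, 0.2000, 0.2000)
After 2 purchases: (0.2448, 0.2608, 0.2416, 0.2528)
P(in Brand D after 2 purchases) = 0.2448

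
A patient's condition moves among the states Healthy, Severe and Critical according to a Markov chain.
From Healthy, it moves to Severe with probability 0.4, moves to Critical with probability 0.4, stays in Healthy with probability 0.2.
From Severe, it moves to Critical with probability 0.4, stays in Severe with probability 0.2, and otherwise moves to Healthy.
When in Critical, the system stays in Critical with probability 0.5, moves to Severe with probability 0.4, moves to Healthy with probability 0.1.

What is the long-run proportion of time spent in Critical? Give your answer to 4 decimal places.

0.4444

Let the stationary distribution be π with π = πP and π_1 + π_2 + π_3 = 1.
π_1 = 0.2·π_1 + 0.4·π_2 + 0.1·π_3
π_2 = 0.4·π_1 + 0.2·π_2 + 0.4·π_3
Solving with the normalization constraint gives π = (0.2222, 0.3333, 0.4444).
So the stationary probability of Critical is 0.4444.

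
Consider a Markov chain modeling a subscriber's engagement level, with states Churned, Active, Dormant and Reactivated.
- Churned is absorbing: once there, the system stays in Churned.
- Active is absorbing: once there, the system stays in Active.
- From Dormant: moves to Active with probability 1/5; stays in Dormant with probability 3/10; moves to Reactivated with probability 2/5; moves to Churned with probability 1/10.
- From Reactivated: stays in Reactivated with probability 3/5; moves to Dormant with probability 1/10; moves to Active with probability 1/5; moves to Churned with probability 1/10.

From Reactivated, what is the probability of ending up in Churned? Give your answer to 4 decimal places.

0.3333

Let h(s) be the probability of absorption at Churned starting from transient state s. Then h(Churned) = 1 and h(Active) = 0. By first-step analysis:
h(Dormant) = 0.1·1 + 0.2·0 + 0.3·h(Dormant) + 0.4·h(Reactivated)
h(Reactivated) = 0.1·1 + 0.2·0 + 0.1·h(Dormant) + 0.6·h(Reactivated)
Solving: h(Dormant) = 0.3333, h(Reactivated) = 0.3333.
Starting from Reactivated, the probability is 0.3333.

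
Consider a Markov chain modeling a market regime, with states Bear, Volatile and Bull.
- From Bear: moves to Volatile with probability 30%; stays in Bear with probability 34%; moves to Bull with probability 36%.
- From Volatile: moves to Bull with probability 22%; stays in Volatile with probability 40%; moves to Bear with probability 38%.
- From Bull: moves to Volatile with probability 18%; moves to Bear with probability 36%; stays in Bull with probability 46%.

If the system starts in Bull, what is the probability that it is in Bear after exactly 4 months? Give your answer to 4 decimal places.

Propagate the distribution vector 4 months from Bull.
After 0 months: (0.0000, 0.0000, 1.0000)
After 1 month: (0.3600, 0.1800, 0.4600)
After 2 months: (0.3564, 0.2628, 0.3808)
After 3 months: (0.3581, 0.2806, 0.3613)
After 4 months: (0.3584, 0.2847, 0.3568)
P(in Bear after 4 months) = 0.3584

0.3584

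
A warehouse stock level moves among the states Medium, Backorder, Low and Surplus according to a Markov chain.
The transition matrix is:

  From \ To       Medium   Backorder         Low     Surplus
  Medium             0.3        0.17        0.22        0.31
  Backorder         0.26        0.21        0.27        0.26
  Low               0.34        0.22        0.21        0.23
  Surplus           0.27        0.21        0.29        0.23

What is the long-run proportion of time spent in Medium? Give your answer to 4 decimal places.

Let the stationary distribution be π with π = πP and π_1 + π_2 + π_3 + π_4 = 1.
π_1 = 0.3·π_1 + 0.26·π_2 + 0.34·π_3 + 0.27·π_4
π_2 = 0.17·π_1 + 0.21·π_2 + 0.22·π_3 + 0.21·π_4
π_3 = 0.22·π_1 + 0.27·π_2 + 0.21·π_3 + 0.29·π_4
Solving with the normalization constraint gives π = (0.2940, 0.2007, 0.2457, 0.2595).
So the stationary probability of Medium is 0.2940.

0.2940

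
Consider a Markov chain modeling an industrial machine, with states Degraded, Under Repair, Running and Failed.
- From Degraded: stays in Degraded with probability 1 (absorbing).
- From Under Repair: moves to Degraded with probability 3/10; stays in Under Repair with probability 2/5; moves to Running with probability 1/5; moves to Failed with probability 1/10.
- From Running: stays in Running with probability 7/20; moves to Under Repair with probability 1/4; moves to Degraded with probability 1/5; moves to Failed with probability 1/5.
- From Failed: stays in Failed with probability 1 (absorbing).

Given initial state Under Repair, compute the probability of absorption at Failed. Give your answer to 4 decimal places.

0.3088

Let h(s) be the probability of absorption at Failed starting from transient state s. Then h(Failed) = 1 and h(Degraded) = 0. By first-step analysis:
h(Under Repair) = 0.3·0 + 0.4·h(Under Repair) + 0.2·h(Running) + 0.1·1
h(Running) = 0.2·0 + 0.25·h(Under Repair) + 0.35·h(Running) + 0.2·1
Solving: h(Under Repair) = 0.3088, h(Running) = 0.4265.
Starting from Under Repair, the probability is 0.3088.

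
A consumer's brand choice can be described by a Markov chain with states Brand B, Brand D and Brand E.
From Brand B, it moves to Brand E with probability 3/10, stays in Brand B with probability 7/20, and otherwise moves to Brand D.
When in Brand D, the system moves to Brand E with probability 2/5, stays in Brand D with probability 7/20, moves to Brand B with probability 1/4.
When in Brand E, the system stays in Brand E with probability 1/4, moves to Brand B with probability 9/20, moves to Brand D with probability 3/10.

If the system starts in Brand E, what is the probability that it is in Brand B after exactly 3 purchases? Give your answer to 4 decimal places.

0.3480

Propagate the distribution vector 3 purchases from Brand E.
After 0 purchases: (0.0000, 0.0000, 1.0000)
After 1 purchase: (0.4500, 0.3000, 0.2500)
After 2 purchases: (0.3450, 0.3375, 0.3175)
After 3 purchases: (0.3480, 0.3341, 0.3179)
P(in Brand B after 3 purchases) = 0.3480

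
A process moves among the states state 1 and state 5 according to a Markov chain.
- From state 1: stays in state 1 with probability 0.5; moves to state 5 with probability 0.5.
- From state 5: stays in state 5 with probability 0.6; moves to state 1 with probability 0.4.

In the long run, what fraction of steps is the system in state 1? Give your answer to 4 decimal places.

Let the stationary distribution be π with π = πP and π_1 + π_2 = 1.
π_1 = 0.5·π_1 + 0.4·π_2
Solving with the normalization constraint gives π = (0.4444, 0.5556).
So the stationary probability of state 1 is 0.4444.

0.4444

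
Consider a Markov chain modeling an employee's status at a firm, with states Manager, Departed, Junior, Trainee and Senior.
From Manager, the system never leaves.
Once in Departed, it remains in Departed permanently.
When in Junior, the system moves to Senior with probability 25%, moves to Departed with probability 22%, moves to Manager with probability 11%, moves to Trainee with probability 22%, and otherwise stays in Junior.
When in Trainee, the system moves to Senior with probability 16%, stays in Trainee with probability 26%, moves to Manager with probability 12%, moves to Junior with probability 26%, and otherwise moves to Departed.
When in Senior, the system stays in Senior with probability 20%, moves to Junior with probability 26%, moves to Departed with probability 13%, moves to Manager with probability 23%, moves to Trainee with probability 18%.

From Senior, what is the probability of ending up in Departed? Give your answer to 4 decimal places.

0.4835

Let h(s) be the probability of absorption at Departed starting from transient state s. Then h(Departed) = 1 and h(Manager) = 0. By first-step analysis:
h(Junior) = 0.11·0 + 0.22·1 + 0.2·h(Junior) + 0.22·h(Trainee) + 0.25·h(Senior)
h(Trainee) = 0.12·0 + 0.2·1 + 0.26·h(Junior) + 0.26·h(Trainee) + 0.16·h(Senior)
h(Senior) = 0.23·0 + 0.13·1 + 0.26·h(Junior) + 0.18·h(Trainee) + 0.2·h(Senior)
Solving: h(Junior) = 0.5858, h(Trainee) = 0.5806, h(Senior) = 0.4835.
Starting from Senior, the probability is 0.4835.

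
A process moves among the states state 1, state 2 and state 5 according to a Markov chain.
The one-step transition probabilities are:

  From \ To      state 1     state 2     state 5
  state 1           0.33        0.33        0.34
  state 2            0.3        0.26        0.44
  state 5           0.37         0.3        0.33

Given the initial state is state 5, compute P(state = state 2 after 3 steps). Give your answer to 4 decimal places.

Propagate the distribution vector 3 steps from state 5.
After 0 steps: (0.0000, 0.0000, 1.0000)
After 1 step: (0.3700, 0.3000, 0.3300)
After 2 steps: (0.3342, 0.2991, 0.3667)
After 3 steps: (0.3357, 0.2981, 0.3662)
P(in state 2 after 3 steps) = 0.2981

0.2981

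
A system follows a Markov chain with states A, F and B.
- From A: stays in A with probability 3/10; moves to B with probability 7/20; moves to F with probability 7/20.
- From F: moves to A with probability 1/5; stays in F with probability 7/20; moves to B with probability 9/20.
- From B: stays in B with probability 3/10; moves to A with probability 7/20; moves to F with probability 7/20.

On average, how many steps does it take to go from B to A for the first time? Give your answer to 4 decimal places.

3.3613

Let t(s) be the expected number of steps to first reach A from state s, with t(A) = 0. Conditioning on the first step:
t(F) = 1 + 0.35·t(F) + 0.45·t(B)
t(B) = 1 + 0.35·t(F) + 0.3·t(B)
Solving: t(F) = 3.8655, t(B) = 3.3613.
Expected steps from B to A: 3.3613.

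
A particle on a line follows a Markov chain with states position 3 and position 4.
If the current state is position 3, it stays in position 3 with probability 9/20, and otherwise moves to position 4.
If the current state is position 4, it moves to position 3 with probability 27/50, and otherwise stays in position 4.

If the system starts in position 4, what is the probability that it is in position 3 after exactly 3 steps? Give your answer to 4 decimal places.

0.4958

Propagate the distribution vector 3 steps from position 4.
After 0 steps: (0.0000, 1.0000)
After 1 step: (0.5400, 0.4600)
After 2 steps: (0.4914, 0.5086)
After 3 steps: (0.4958, 0.5042)
P(in position 3 after 3 steps) = 0.4958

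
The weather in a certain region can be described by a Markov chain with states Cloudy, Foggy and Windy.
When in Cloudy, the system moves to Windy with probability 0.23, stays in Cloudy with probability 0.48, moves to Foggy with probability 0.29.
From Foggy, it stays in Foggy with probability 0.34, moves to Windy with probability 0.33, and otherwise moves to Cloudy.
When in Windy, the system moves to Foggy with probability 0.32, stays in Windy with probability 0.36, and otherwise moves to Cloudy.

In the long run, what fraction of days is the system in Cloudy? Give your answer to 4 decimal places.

0.3847

Let the stationary distribution be π with π = πP and π_1 + π_2 + π_3 = 1.
π_1 = 0.48·π_1 + 0.33·π_2 + 0.32·π_3
π_2 = 0.29·π_1 + 0.34·π_2 + 0.32·π_3
Solving with the normalization constraint gives π = (0.3847, 0.3148, 0.3005).
So the stationary probability of Cloudy is 0.3847.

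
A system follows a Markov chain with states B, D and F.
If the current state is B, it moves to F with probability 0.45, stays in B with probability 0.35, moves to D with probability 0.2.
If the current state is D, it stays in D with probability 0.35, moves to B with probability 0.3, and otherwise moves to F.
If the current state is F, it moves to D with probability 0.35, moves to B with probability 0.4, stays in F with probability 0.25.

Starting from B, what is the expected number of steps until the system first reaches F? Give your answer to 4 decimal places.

Let t(s) be the expected number of steps to first reach F from state s, with t(F) = 0. Conditioning on the first step:
t(B) = 1 + 0.35·t(B) + 0.2·t(D)
t(D) = 1 + 0.3·t(B) + 0.35·t(D)
Solving: t(B) = 2.3448, t(D) = 2.6207.
Expected steps from B to F: 2.3448.

2.3448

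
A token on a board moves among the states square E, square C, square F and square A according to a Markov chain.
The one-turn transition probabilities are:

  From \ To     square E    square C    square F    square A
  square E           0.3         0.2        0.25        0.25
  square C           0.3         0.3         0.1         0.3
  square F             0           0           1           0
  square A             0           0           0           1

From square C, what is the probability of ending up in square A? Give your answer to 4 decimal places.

0.6628

Let h(s) be the probability of absorption at square A starting from transient state s. Then h(square A) = 1 and h(square F) = 0. By first-step analysis:
h(square E) = 0.3·h(square E) + 0.2·h(square C) + 0.25·0 + 0.25·1
h(square C) = 0.3·h(square E) + 0.3·h(square C) + 0.1·0 + 0.3·1
Solving: h(square E) = 0.5465, h(square C) = 0.6628.
Starting from square C, the probability is 0.6628.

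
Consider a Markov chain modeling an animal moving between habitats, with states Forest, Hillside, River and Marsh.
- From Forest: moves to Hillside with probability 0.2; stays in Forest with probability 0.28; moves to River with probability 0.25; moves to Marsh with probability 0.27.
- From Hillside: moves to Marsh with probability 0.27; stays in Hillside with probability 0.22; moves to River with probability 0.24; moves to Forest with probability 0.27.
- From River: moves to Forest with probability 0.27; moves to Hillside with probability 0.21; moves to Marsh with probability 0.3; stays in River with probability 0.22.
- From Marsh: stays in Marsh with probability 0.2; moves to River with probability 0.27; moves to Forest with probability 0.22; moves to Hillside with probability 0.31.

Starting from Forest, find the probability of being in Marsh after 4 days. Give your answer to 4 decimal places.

Propagate the distribution vector 4 days from Forest.
After 0 days: (1.0000, 0.0000, 0.0000, 0.0000)
After 1 day: (0.2800, 0.2000, 0.2500, 0.2700)
After 2 days: (0.2593, 0.2362, 0.2459, 0.2586)
After 3 days: (0.2597, 0.2356, 0.2454, 0.2593)
After 4 days: (0.2596, 0.2357, 0.2455, 0.2592)
P(in Marsh after 4 days) = 0.2592

0.2592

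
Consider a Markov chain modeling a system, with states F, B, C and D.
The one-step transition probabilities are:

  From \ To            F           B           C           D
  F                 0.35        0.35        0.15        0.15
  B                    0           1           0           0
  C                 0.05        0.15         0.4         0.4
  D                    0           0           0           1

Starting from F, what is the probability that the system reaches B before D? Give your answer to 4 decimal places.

Let h(s) be the probability of absorption at B starting from transient state s. Then h(B) = 1 and h(D) = 0. By first-step analysis:
h(F) = 0.35·h(F) + 0.35·1 + 0.15·h(C) + 0.15·0
h(C) = 0.05·h(F) + 0.15·1 + 0.4·h(C) + 0.4·0
Solving: h(F) = 0.6078, h(C) = 0.3007.
Starting from F, the probability is 0.6078.

0.6078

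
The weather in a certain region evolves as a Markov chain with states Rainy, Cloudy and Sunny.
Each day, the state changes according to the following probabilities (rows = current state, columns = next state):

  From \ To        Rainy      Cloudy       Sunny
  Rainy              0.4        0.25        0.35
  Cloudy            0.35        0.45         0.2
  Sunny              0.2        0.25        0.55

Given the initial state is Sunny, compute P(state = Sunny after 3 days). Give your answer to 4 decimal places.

Propagate the distribution vector 3 days from Sunny.
After 0 days: (0.0000, 0.0000, 1.0000)
After 1 day: (0.2000, 0.2500, 0.5500)
After 2 days: (0.2775, 0.3000, 0.4225)
After 3 days: (0.3005, 0.3100, 0.3895)
P(in Sunny after 3 days) = 0.3895

0.3895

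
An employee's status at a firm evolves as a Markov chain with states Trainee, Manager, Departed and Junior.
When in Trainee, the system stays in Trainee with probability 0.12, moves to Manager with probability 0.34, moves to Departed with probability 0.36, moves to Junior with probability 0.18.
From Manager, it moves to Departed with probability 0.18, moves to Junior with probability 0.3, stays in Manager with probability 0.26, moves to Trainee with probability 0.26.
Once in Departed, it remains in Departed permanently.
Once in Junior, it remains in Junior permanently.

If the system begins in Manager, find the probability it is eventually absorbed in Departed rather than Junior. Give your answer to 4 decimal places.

Let h(s) be the probability of absorption at Departed starting from transient state s. Then h(Departed) = 1 and h(Junior) = 0. By first-step analysis:
h(Trainee) = 0.12·h(Trainee) + 0.34·h(Manager) + 0.36·1 + 0.18·0
h(Manager) = 0.26·h(Trainee) + 0.26·h(Manager) + 0.18·1 + 0.3·0
Solving: h(Trainee) = 0.5821, h(Manager) = 0.4478.
Starting from Manager, the probability is 0.4478.

0.4478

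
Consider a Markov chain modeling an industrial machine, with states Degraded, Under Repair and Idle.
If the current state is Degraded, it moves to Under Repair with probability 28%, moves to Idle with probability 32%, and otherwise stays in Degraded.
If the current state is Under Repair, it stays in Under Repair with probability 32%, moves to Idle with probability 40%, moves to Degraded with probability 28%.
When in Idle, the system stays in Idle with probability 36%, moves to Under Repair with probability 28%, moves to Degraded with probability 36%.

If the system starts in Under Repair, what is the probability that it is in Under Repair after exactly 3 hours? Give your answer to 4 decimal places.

0.2917

Propagate the distribution vector 3 hours from Under Repair.
After 0 hours: (0.0000, 1.0000, 0.0000)
After 1 hour: (0.2800, 0.3200, 0.4000)
After 2 hours: (0.3456, 0.2928, 0.3616)
After 3 hours: (0.3504, 0.2917, 0.3579)
P(in Under Repair after 3 hours) = 0.2917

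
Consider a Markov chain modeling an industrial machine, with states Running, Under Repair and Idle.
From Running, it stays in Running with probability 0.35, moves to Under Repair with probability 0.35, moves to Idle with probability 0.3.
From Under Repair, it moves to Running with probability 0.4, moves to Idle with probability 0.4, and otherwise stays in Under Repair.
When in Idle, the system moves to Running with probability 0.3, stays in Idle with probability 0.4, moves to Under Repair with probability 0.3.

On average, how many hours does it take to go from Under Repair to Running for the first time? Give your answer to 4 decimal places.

2.7778

Let t(s) be the expected number of hours to first reach Running from state s, with t(Running) = 0. Conditioning on the first hour:
t(Under Repair) = 1 + 0.2·t(Under Repair) + 0.4·t(Idle)
t(Idle) = 1 + 0.3·t(Under Repair) + 0.4·t(Idle)
Solving: t(Under Repair) = 2.7778, t(Idle) = 3.0556.
Expected hours from Under Repair to Running: 2.7778.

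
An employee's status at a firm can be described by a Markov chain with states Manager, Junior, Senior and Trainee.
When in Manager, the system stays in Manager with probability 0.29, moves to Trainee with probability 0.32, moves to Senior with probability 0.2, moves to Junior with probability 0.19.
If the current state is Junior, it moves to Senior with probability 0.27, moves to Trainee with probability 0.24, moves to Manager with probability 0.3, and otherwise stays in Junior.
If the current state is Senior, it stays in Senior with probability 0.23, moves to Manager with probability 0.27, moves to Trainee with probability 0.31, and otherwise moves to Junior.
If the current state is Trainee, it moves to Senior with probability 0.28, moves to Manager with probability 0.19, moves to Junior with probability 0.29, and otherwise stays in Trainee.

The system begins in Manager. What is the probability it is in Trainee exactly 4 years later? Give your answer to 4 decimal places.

0.2779

Propagate the distribution vector 4 years from Manager.
After 0 years: (1.0000, 0.0000, 0.0000, 0.0000)
After 1 year: (0.2900, 0.1900, 0.2000, 0.3200)
After 2 years: (0.2559, 0.2220, 0.2449, 0.2772)
After 3 years: (0.2596, 0.2177, 0.2451, 0.2776)
After 4 years: (0.2595, 0.2178, 0.2448, 0.2779)
P(in Trainee after 4 years) = 0.2779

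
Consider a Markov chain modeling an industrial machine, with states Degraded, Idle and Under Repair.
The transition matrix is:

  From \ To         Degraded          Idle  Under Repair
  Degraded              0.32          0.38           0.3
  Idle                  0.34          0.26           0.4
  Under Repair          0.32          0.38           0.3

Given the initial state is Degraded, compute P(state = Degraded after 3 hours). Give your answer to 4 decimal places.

0.3267

Propagate the distribution vector 3 hours from Degraded.
After 0 hours: (1.0000, 0.0000, 0.0000)
After 1 hour: (0.3200, 0.3800, 0.3000)
After 2 hours: (0.3276, 0.3344, 0.3380)
After 3 hours: (0.3267, 0.3399, 0.3334)
P(in Degraded after 3 hours) = 0.3267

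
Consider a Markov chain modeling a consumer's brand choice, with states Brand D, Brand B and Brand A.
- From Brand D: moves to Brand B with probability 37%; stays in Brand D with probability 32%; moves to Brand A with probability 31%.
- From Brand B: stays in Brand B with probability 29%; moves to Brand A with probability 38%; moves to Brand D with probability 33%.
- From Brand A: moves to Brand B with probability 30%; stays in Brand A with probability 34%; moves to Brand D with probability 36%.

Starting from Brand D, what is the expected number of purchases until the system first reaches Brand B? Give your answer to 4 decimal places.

2.8766

Let t(s) be the expected number of purchases to first reach Brand B from state s, with t(Brand B) = 0. Conditioning on the first purchase:
t(Brand D) = 1 + 0.32·t(Brand D) + 0.31·t(Brand A)
t(Brand A) = 1 + 0.36·t(Brand D) + 0.34·t(Brand A)
Solving: t(Brand D) = 2.8766, t(Brand A) = 3.0842.
Expected purchases from Brand D to Brand B: 2.8766.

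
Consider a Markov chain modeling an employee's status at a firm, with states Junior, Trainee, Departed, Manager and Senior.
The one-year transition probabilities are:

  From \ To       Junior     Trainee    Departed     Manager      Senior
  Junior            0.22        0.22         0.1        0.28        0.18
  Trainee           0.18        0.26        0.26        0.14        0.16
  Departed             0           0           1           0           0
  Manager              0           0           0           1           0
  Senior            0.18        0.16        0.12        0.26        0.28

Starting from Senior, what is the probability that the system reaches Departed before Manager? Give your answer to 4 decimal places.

Let h(s) be the probability of absorption at Departed starting from transient state s. Then h(Departed) = 1 and h(Manager) = 0. By first-step analysis:
h(Junior) = 0.22·h(Junior) + 0.22·h(Trainee) + 0.1·1 + 0.28·0 + 0.18·h(Senior)
h(Trainee) = 0.18·h(Junior) + 0.26·h(Trainee) + 0.26·1 + 0.14·0 + 0.16·h(Senior)
h(Senior) = 0.18·h(Junior) + 0.16·h(Trainee) + 0.12·1 + 0.26·0 + 0.28·h(Senior)
Solving: h(Junior) = 0.3607, h(Trainee) = 0.5196, h(Senior) = 0.3723.
Starting from Senior, the probability is 0.3723.

0.3723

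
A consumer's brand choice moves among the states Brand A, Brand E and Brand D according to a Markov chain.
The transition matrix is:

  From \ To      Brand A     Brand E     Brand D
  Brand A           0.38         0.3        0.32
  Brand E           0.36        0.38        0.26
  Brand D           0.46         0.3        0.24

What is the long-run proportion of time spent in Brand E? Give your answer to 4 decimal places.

0.3261

Let the stationary distribution be π with π = πP and π_1 + π_2 + π_3 = 1.
π_1 = 0.38·π_1 + 0.36·π_2 + 0.46·π_3
π_2 = 0.3·π_1 + 0.38·π_2 + 0.3·π_3
Solving with the normalization constraint gives π = (0.3957, 0.3261, 0.2782).
So the stationary probability of Brand E is 0.3261.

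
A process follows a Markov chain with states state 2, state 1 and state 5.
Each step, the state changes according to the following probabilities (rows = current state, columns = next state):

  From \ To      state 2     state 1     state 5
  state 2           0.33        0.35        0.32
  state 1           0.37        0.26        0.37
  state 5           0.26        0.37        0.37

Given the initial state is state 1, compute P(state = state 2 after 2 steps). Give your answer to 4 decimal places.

Sum over the intermediate state after 1 step:
P = P(state 1→state 2)·P(state 2→state 2) + P(state 1→state 1)·P(state 1→state 2) + P(state 1→state 5)·P(state 5→state 2)
  = 0.37×0.33 + 0.26×0.37 + 0.37×0.26
  = 0.1221 + 0.0962 + 0.0962 = 0.3145

0.3145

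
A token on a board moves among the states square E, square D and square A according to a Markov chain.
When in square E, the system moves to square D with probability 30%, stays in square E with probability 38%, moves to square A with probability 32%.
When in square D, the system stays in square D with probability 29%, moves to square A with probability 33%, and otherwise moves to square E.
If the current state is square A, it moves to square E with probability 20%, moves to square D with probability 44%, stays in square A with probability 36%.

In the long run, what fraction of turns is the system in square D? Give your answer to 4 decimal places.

Let the stationary distribution be π with π = πP and π_1 + π_2 + π_3 = 1.
π_1 = 0.38·π_1 + 0.38·π_2 + 0.2·π_3
π_2 = 0.3·π_1 + 0.29·π_2 + 0.44·π_3
Solving with the normalization constraint gives π = (0.3194, 0.3437, 0.3369).
So the stationary probability of square D is 0.3437.

0.3437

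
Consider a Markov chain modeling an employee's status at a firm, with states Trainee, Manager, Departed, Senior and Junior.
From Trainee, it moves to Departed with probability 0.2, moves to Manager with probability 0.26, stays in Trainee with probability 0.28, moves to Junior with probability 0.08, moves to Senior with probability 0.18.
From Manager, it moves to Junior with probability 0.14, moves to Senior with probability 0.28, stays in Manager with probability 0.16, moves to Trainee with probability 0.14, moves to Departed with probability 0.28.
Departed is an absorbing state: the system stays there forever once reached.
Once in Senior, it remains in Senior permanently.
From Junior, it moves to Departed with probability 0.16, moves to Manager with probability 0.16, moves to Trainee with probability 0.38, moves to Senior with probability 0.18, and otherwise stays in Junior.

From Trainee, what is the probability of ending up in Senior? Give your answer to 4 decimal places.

0.4862

Let h(s) be the probability of absorption at Senior starting from transient state s. Then h(Senior) = 1 and h(Departed) = 0. By first-step analysis:
h(Trainee) = 0.28·h(Trainee) + 0.26·h(Manager) + 0.2·0 + 0.18·1 + 0.08·h(Junior)
h(Manager) = 0.14·h(Trainee) + 0.16·h(Manager) + 0.28·0 + 0.28·1 + 0.14·h(Junior)
h(Junior) = 0.38·h(Trainee) + 0.16·h(Manager) + 0.16·0 + 0.18·1 + 0.12·h(Junior)
Solving: h(Trainee) = 0.4862, h(Manager) = 0.4985, h(Junior) = 0.5051.
Starting from Trainee, the probability is 0.4862.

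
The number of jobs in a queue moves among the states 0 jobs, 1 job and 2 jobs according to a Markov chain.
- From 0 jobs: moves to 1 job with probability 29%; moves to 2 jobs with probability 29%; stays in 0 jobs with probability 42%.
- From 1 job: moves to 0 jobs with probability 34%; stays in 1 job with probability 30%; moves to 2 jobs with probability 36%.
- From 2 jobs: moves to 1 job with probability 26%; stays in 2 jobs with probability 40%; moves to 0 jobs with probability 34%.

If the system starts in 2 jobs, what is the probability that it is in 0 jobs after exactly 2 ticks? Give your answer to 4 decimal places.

Sum over the intermediate state after 1 tick:
P = P(2 jobs→0 jobs)·P(0 jobs→0 jobs) + P(2 jobs→1 job)·P(1 job→0 jobs) + P(2 jobs→2 jobs)·P(2 jobs→0 jobs)
  = 0.34×0.42 + 0.26×0.34 + 0.4×0.34
  = 0.1428 + 0.0884 + 0.1360 = 0.3672

0.3672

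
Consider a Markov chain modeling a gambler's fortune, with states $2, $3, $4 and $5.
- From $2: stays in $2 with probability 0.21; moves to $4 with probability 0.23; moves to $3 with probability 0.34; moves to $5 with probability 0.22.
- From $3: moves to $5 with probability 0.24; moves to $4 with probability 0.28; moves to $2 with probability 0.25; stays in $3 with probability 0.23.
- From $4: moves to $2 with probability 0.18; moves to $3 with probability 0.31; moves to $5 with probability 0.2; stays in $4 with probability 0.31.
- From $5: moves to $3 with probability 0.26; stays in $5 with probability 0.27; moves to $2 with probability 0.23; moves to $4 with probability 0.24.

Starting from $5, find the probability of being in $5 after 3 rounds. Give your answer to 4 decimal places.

Propagate the distribution vector 3 rounds from $5.
After 0 rounds: (0.0000, 0.0000, 0.0000, 1.0000)
After 1 round: (0.2300, 0.2600, 0.2400, 0.2700)
After 2 rounds: (0.2186, 0.2826, 0.2649, 0.2339)
After 3 rounds: (0.2180, 0.2823, 0.2677, 0.2320)
P(in $5 after 3 rounds) = 0.2320

0.2320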